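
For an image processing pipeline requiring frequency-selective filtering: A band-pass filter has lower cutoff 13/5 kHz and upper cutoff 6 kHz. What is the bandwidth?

Bandwidth = f_high - f_low
= 6 kHz - 13/5 kHz = 17/5 kHz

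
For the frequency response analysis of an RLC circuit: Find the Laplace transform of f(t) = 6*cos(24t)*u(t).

Standard pair: cos(wt)*u(t) <-> s/(s^2+w^2)
With w = 24: L{6*cos(24t)*u(t)} = 6s/(s^2+576)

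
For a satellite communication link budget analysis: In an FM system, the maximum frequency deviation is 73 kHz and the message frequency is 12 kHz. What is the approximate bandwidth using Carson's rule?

Carson's rule: BW = 2*(delta_f + f_m)
= 2*(73 + 12) kHz = 170 kHz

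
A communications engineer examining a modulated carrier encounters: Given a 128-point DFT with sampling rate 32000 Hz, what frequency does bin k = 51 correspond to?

The frequency of DFT bin k is: f_k = k * f_s / N
f_51 = 51 * 32000 / 128 = 12750 Hz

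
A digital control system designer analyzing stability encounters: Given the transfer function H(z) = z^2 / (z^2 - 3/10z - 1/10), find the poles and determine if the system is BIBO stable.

Poles are roots of the denominator: z^2 - 3/10z - 1/10 = 0.
Quadratic formula: z = [-(-3/10) +/- sqrt((-3/10)^2 - 4*(-1/10))] / 2
Discriminant = 9/100 + 2/5 = 49/100; sqrt = 7/10.
z = (3/10 +/- 7/10) / 2 => z = 1/2 or z = -1/5.
|p1| = 1/2, |p2| = 1/5.
For BIBO stability, all poles must lie inside the unit circle (|p| < 1).
System is STABLE since both |p| < 1.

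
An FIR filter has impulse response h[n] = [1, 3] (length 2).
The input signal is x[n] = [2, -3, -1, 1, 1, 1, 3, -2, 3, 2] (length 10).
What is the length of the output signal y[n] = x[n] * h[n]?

For linear convolution, the output length is:
len(y) = len(x) + len(h) - 1 = 10 + 2 - 1 = 11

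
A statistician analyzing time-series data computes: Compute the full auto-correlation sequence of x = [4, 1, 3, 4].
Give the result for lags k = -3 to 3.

r_xx[k] = sum_m x[m]*x[m+k], indexed from 0, for k = -3 to 3:
  r_xx[-3] = x[3]*x[0] = 16
  r_xx[-2] = x[2]*x[0] + x[3]*x[1] = 16
  r_xx[-1] = x[1]*x[0] + x[2]*x[1] + x[3]*x[2] = 19
  r_xx[0] = x[0]*x[0] + x[1]*x[1] + x[2]*x[2] + x[3]*x[3] = 42
  r_xx[1] = x[0]*x[1] + x[1]*x[2] + x[2]*x[3] = 19
  r_xx[2] = x[0]*x[2] + x[1]*x[3] = 16
  r_xx[3] = x[0]*x[3] = 16
r_xx = [16, 16, 19, 42, 19, 16, 16]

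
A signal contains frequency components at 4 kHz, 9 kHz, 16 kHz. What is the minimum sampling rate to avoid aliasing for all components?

The highest frequency component is f_max = 16 kHz.
Nyquist rate = 2 * f_max = 2 * 16 kHz = 32 kHz.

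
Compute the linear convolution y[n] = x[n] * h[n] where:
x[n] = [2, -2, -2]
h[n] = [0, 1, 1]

y[n] = sum_k x[k]*h[n-k]. Output length = len(x) + len(h) - 1 = 3 + 3 - 1 = 5.
y[0] = 2*0 = 0
y[1] = -2*0 + 2*1 = 2
y[2] = -2*0 + -2*1 + 2*1 = 0
y[3] = -2*1 + -2*1 = -4
y[4] = -2*1 = -2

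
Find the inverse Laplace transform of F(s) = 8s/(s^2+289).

Standard pair: s/(s^2+w^2) <-> cos(wt)*u(t)
With k=8, w=17: f(t) = 8*cos(17t)*u(t)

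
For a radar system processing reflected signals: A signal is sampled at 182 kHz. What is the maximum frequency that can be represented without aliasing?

The maximum frequency that can be represented without aliasing
is the Nyquist frequency: f_max = f_s / 2 = 182 kHz / 2 = 91 kHz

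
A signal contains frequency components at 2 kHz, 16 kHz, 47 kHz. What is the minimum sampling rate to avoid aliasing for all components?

The highest frequency component is f_max = 47 kHz.
Nyquist rate = 2 * f_max = 2 * 47 kHz = 94 kHz.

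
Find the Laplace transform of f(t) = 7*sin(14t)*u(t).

Standard pair: sin(wt)*u(t) <-> w/(s^2+w^2)
With w = 14: L{7*sin(14t)*u(t)} = 98/(s^2+196)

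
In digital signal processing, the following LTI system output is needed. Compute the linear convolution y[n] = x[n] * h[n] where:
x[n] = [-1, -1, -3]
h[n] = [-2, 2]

y[n] = sum_k x[k]*h[n-k]. Output length = len(x) + len(h) - 1 = 3 + 2 - 1 = 4.
y[0] = -1*-2 = 2
y[1] = -1*-2 + -1*2 = 0
y[2] = -3*-2 + -1*2 = 4
y[3] = -3*2 = -6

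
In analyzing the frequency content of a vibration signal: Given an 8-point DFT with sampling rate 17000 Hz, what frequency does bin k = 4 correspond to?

The frequency of DFT bin k is: f_k = k * f_s / N
f_4 = 4 * 17000 / 8 = 8500 Hz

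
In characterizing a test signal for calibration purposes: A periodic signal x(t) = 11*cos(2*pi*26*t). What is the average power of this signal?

Average power of A*cos(wt) is A^2/2.
P = 11^2 / 2 = 121/2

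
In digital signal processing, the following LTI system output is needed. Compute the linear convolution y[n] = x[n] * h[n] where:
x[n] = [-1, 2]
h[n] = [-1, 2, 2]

y[n] = sum_k x[k]*h[n-k]. Output length = len(x) + len(h) - 1 = 2 + 3 - 1 = 4.
y[0] = -1*-1 = 1
y[1] = 2*-1 + -1*2 = -4
y[2] = 2*2 + -1*2 = 2
y[3] = 2*2 = 4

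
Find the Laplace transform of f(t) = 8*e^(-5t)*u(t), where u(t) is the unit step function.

Standard Laplace transform pair:
e^(-at)*u(t) <-> 1/(s+a)
With a = 5: L{8*e^(-5t)*u(t)} = 8/(s+5), ROC: Re(s) > -5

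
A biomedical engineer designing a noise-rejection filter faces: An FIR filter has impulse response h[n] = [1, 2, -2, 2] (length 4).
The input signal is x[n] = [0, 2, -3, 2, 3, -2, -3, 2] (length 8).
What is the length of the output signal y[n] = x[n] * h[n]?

For linear convolution, the output length is:
len(y) = len(x) + len(h) - 1 = 8 + 4 - 1 = 11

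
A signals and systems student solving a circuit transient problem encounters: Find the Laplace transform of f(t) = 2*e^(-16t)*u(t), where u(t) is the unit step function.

Standard Laplace transform pair:
e^(-at)*u(t) <-> 1/(s+a)
With a = 16: L{2*e^(-16t)*u(t)} = 2/(s+16), ROC: Re(s) > -16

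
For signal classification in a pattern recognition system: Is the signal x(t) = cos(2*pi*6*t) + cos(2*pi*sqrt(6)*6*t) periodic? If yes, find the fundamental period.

f1 = 6 Hz, f2 = 6*sqrt(6) Hz
Ratio f2/f1 = sqrt(6), which is irrational.
Since the frequency ratio is irrational, no common period exists.
The signal is not periodic.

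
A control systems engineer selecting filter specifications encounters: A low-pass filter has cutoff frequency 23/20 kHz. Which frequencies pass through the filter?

A low-pass filter passes all frequencies below the cutoff frequency 23/20 kHz and attenuates higher frequencies.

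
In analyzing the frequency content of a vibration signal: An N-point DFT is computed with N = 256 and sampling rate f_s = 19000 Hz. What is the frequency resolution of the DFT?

DFT frequency resolution = f_s / N
= 19000 / 256 = 2375/32 Hz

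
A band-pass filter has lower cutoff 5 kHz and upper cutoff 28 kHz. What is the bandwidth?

Bandwidth = f_high - f_low
= 28 kHz - 5 kHz = 23 kHz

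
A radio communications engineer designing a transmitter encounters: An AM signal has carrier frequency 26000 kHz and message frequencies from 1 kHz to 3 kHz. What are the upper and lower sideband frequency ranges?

Upper sideband (USB) = fc + [fm_low, fm_high] = 26000 + [1, 3] = [26001, 26003] kHz
Lower sideband (LSB) = fc - [fm_high, fm_low] = 26000 - [3, 1] = [25997, 25999] kHz
Total occupied spectrum: 25997 kHz to 26003 kHz (plus carrier at 26000 kHz)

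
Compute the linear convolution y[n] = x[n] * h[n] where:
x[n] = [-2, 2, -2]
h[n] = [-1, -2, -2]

y[n] = sum_k x[k]*h[n-k]. Output length = len(x) + len(h) - 1 = 3 + 3 - 1 = 5.
y[0] = -2*-1 = 2
y[1] = 2*-1 + -2*-2 = 2
y[2] = -2*-1 + 2*-2 + -2*-2 = 2
y[3] = -2*-2 + 2*-2 = 0
y[4] = -2*-2 = 4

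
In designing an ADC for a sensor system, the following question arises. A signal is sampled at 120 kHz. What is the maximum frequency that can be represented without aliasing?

The maximum frequency that can be represented without aliasing
is the Nyquist frequency: f_max = f_s / 2 = 120 kHz / 2 = 60 kHz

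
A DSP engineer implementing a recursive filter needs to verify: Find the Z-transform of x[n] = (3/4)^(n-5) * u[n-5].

Time-shifting property: if X(z) = Z{x[n]}, then Z{x[n-d]} = z^(-d) * X(z)
X(z) = z/(z - 3/4) for x[n] = (3/4)^n * u[n]
Z{x[n-5]} = z^(-5) * z/(z - 3/4) = z^(-4)/(z - 3/4)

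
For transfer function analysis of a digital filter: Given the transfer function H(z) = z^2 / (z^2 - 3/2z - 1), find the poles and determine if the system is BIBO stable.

Poles are roots of the denominator: z^2 - 3/2z - 1 = 0.
Quadratic formula: z = [-(-3/2) +/- sqrt((-3/2)^2 - 4*(-1))] / 2
Discriminant = 9/4 + 4 = 25/4; sqrt = 5/2.
z = (3/2 +/- 5/2) / 2 => z = 2 or z = -1/2.
|p1| = 2, |p2| = 1/2.
For BIBO stability, all poles must lie inside the unit circle (|p| < 1).
System is UNSTABLE since at least one |p| >= 1.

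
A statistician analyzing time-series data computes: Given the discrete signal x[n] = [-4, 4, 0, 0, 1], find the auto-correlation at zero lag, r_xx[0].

The auto-correlation at zero lag r_xx[0] equals the signal energy.
r_xx[0] = sum of x[n]^2 = (-4)^2 + 4^2 + 0^2 + 0^2 + 1^2
= 16 + 16 + 0 + 0 + 1 = 33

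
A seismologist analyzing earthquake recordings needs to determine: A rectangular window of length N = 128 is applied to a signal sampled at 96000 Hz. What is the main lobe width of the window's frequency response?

For a rectangular window of length N,
the main lobe width in frequency is 2*f_s/N.
= 2*96000/128 = 1500 Hz
This determines the minimum frequency separation for resolving two sinusoids.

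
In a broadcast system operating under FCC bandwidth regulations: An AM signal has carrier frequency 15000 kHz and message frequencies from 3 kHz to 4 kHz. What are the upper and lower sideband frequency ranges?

Upper sideband (USB) = fc + [fm_low, fm_high] = 15000 + [3, 4] = [15003, 15004] kHz
Lower sideband (LSB) = fc - [fm_high, fm_low] = 15000 - [4, 3] = [14996, 14997] kHz
Total occupied spectrum: 14996 kHz to 15004 kHz (plus carrier at 15000 kHz)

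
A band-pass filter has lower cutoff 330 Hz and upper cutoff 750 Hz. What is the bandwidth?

Bandwidth = f_high - f_low
= 750 Hz - 330 Hz = 420 Hz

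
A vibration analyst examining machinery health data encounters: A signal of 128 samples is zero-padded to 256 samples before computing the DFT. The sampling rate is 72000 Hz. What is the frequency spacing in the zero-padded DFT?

Original DFT: N = 128, resolution = f_s/N = 72000/128 = 1125/2 Hz
Zero-padded DFT: N = 256, resolution = f_s/N = 72000/256 = 1125/4 Hz
Zero-padding interpolates the spectrum (finer frequency grid)
but does NOT improve the true spectral resolution (ability to resolve close frequencies).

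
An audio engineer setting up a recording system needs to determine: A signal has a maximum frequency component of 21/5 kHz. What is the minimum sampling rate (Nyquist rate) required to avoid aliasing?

By the Nyquist-Shannon sampling theorem,
the minimum sampling rate (Nyquist rate) must be at least 2 * f_max.
Nyquist rate = 2 * 21/5 kHz = 42/5 kHz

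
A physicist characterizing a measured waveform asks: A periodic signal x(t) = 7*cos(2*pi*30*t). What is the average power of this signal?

Average power of A*cos(wt) is A^2/2.
P = 7^2 / 2 = 49/2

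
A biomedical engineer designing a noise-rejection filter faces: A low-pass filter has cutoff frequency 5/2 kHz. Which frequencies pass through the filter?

A low-pass filter passes all frequencies below the cutoff frequency 5/2 kHz and attenuates higher frequencies.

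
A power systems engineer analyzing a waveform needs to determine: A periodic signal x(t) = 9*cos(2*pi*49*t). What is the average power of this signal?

Average power of A*cos(wt) is A^2/2.
P = 9^2 / 2 = 81/2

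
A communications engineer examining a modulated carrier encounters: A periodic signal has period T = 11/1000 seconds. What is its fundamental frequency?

The fundamental frequency is the reciprocal of the period.
f = 1/T = 1/(11/1000) = 1000/11 Hz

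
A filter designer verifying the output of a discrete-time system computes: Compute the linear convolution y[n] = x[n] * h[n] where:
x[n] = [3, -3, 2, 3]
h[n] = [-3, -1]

y[n] = sum_k x[k]*h[n-k]. Output length = len(x) + len(h) - 1 = 4 + 2 - 1 = 5.
y[0] = 3*-3 = -9
y[1] = -3*-3 + 3*-1 = 6
y[2] = 2*-3 + -3*-1 = -3
y[3] = 3*-3 + 2*-1 = -11
y[4] = 3*-1 = -3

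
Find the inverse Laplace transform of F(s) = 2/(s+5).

Standard pair: k/(s+a) <-> k*e^(-at)*u(t)
With k=2, a=5: f(t) = 2*e^(-5t)*u(t)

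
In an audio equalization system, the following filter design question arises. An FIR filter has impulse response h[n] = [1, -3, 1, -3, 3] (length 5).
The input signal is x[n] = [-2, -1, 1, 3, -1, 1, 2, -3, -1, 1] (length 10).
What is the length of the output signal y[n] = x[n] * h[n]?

For linear convolution, the output length is:
len(y) = len(x) + len(h) - 1 = 10 + 5 - 1 = 14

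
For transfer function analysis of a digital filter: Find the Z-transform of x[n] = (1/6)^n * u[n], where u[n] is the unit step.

The Z-transform of a^n * u[n] is z/(z-a) for |z| > |a|.
Here a = 1/6, so X(z) = z/(z - (1/6)) = 6z/(6z - 1)
ROC: |z| > 1/6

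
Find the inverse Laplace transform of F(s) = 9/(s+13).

Standard pair: k/(s+a) <-> k*e^(-at)*u(t)
With k=9, a=13: f(t) = 9*e^(-13t)*u(t)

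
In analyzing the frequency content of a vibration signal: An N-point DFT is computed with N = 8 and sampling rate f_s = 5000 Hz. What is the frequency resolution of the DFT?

DFT frequency resolution = f_s / N
= 5000 / 8 = 625 Hz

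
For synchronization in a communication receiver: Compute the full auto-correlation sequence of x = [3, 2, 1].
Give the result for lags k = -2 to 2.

r_xx[k] = sum_m x[m]*x[m+k], indexed from 0, for k = -2 to 2:
  r_xx[-2] = x[2]*x[0] = 3
  r_xx[-1] = x[1]*x[0] + x[2]*x[1] = 8
  r_xx[0] = x[0]*x[0] + x[1]*x[1] + x[2]*x[2] = 14
  r_xx[1] = x[0]*x[1] + x[1]*x[2] = 8
  r_xx[2] = x[0]*x[2] = 3
r_xx = [3, 8, 14, 8, 3]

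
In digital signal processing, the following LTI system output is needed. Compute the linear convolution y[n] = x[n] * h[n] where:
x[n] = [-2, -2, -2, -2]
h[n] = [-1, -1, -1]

y[n] = sum_k x[k]*h[n-k]. Output length = len(x) + len(h) - 1 = 4 + 3 - 1 = 6.
y[0] = -2*-1 = 2
y[1] = -2*-1 + -2*-1 = 4
y[2] = -2*-1 + -2*-1 + -2*-1 = 6
y[3] = -2*-1 + -2*-1 + -2*-1 = 6
y[4] = -2*-1 + -2*-1 = 4
y[5] = -2*-1 = 2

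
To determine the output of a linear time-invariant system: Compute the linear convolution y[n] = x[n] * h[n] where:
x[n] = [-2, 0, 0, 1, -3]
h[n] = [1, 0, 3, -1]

y[n] = sum_k x[k]*h[n-k]. Output length = len(x) + len(h) - 1 = 5 + 4 - 1 = 8.
y[0] = -2*1 = -2
y[1] = 0*1 + -2*0 = 0
y[2] = 0*1 + 0*0 + -2*3 = -6
y[3] = 1*1 + 0*0 + 0*3 + -2*-1 = 3
y[4] = -3*1 + 1*0 + 0*3 + 0*-1 = -3
y[5] = -3*0 + 1*3 + 0*-1 = 3
y[6] = -3*3 + 1*-1 = -10
y[7] = -3*-1 = 3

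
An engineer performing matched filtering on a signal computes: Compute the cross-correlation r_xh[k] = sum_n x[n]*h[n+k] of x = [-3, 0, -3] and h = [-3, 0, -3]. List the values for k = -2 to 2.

Both sequences indexed from 0 and zero outside their support.
Lags with overlap: k = -2 to 2.
  r_xh[-2] = x[2]*h[0] = 9
  r_xh[-1] = x[1]*h[0] + x[2]*h[1] = 0
  r_xh[0] = x[0]*h[0] + x[1]*h[1] + x[2]*h[2] = 18
  r_xh[1] = x[0]*h[1] + x[1]*h[2] = 0
  r_xh[2] = x[0]*h[2] = 9
r_xh = [9, 0, 18, 0, 9] (for k = -2, ..., 2)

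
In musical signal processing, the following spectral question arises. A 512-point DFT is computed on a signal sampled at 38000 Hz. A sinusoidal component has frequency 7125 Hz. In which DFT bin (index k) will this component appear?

DFT frequency resolution = f_s/N = 38000/512 = 2375/32 Hz
Bin index k = f_signal / resolution = 7125 / 2375/32 = 96
The signal frequency 7125 Hz falls in DFT bin k = 96.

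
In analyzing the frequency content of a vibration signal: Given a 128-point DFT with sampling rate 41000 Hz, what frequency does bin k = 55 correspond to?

The frequency of DFT bin k is: f_k = k * f_s / N
f_55 = 55 * 41000 / 128 = 281875/16 Hz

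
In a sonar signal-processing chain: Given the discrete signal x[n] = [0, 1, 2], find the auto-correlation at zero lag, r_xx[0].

The auto-correlation at zero lag r_xx[0] equals the signal energy.
r_xx[0] = sum of x[n]^2 = 0^2 + 1^2 + 2^2
= 0 + 1 + 4 = 5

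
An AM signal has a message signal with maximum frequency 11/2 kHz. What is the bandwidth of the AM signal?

In AM (double-sideband), the bandwidth is twice the message frequency.
BW = 2 * f_m = 2 * 11/2 kHz = 11 kHz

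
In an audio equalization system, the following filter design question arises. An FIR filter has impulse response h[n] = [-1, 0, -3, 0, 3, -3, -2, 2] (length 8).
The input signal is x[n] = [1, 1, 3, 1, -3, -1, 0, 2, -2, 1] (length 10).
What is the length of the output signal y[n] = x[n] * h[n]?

For linear convolution, the output length is:
len(y) = len(x) + len(h) - 1 = 10 + 8 - 1 = 17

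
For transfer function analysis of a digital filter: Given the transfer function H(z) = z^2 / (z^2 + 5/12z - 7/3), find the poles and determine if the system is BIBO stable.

Poles are roots of the denominator: z^2 + 5/12z - 7/3 = 0.
Quadratic formula: z = [-(5/12) +/- sqrt((5/12)^2 - 4*(-7/3))] / 2
Discriminant = 25/144 + 28/3 = 1369/144; sqrt = 37/12.
z = (-5/12 +/- 37/12) / 2 => z = 4/3 or z = -7/4.
|p1| = 4/3, |p2| = 7/4.
For BIBO stability, all poles must lie inside the unit circle (|p| < 1).
System is UNSTABLE since at least one |p| >= 1.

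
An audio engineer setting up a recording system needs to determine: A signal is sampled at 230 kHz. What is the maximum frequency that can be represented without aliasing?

The maximum frequency that can be represented without aliasing
is the Nyquist frequency: f_max = f_s / 2 = 230 kHz / 2 = 115 kHz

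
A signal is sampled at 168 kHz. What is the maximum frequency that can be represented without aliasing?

The maximum frequency that can be represented without aliasing
is the Nyquist frequency: f_max = f_s / 2 = 168 kHz / 2 = 84 kHz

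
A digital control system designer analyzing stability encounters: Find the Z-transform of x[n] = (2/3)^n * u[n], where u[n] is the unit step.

The Z-transform of a^n * u[n] is z/(z-a) for |z| > |a|.
Here a = 2/3, so X(z) = z/(z - (2/3)) = 3z/(3z - 2)
ROC: |z| > 2/3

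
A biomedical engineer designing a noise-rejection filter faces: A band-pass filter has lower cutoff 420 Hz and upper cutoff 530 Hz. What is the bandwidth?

Bandwidth = f_high - f_low
= 530 Hz - 420 Hz = 110 Hz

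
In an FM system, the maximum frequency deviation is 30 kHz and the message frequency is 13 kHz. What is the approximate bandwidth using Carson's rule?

Carson's rule: BW = 2*(delta_f + f_m)
= 2*(30 + 13) kHz = 86 kHz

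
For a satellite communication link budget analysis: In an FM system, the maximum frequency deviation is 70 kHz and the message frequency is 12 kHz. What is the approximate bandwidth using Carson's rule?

Carson's rule: BW = 2*(delta_f + f_m)
= 2*(70 + 12) kHz = 164 kHz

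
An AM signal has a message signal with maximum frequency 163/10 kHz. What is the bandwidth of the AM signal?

In AM (double-sideband), the bandwidth is twice the message frequency.
BW = 2 * f_m = 2 * 163/10 kHz = 163/5 kHz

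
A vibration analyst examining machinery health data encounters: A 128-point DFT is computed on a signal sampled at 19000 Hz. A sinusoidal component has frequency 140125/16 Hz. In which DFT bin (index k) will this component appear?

DFT frequency resolution = f_s/N = 19000/128 = 2375/16 Hz
Bin index k = f_signal / resolution = 140125/16 / 2375/16 = 59
The signal frequency 140125/16 Hz falls in DFT bin k = 59.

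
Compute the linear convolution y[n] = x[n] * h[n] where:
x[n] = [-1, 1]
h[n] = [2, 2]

y[n] = sum_k x[k]*h[n-k]. Output length = len(x) + len(h) - 1 = 2 + 2 - 1 = 3.
y[0] = -1*2 = -2
y[1] = 1*2 + -1*2 = 0
y[2] = 1*2 = 2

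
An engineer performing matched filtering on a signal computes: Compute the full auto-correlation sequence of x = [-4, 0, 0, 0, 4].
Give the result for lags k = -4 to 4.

r_xx[k] = sum_m x[m]*x[m+k], indexed from 0, for k = -4 to 4:
  r_xx[-4] = x[4]*x[0] = -16
  r_xx[-3] = x[3]*x[0] + x[4]*x[1] = 0
  r_xx[-2] = x[2]*x[0] + x[3]*x[1] + x[4]*x[2] = 0
  r_xx[-1] = x[1]*x[0] + x[2]*x[1] + x[3]*x[2] + x[4]*x[3] = 0
  r_xx[0] = x[0]*x[0] + x[1]*x[1] + x[2]*x[2] + x[3]*x[3] + x[4]*x[4] = 32
  r_xx[1] = x[0]*x[1] + x[1]*x[2] + x[2]*x[3] + x[3]*x[4] = 0
  r_xx[2] = x[0]*x[2] + x[1]*x[3] + x[2]*x[4] = 0
  r_xx[3] = x[0]*x[3] + x[1]*x[4] = 0
  r_xx[4] = x[0]*x[4] = -16
r_xx = [-16, 0, 0, 0, 32, 0, 0, 0, -16]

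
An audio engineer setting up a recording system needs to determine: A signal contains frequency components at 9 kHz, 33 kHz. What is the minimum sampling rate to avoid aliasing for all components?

The highest frequency component is f_max = 33 kHz.
Nyquist rate = 2 * f_max = 2 * 33 kHz = 66 kHz.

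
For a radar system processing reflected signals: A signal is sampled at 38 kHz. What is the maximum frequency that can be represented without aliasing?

The maximum frequency that can be represented without aliasing
is the Nyquist frequency: f_max = f_s / 2 = 38 kHz / 2 = 19 kHz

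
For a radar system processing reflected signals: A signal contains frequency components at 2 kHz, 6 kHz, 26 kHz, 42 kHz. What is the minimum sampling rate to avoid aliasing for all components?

The highest frequency component is f_max = 42 kHz.
Nyquist rate = 2 * f_max = 2 * 42 kHz = 84 kHz.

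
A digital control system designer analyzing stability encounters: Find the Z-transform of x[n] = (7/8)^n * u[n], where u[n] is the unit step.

The Z-transform of a^n * u[n] is z/(z-a) for |z| > |a|.
Here a = 7/8, so X(z) = z/(z - (7/8)) = 8z/(8z - 7)
ROC: |z| > 7/8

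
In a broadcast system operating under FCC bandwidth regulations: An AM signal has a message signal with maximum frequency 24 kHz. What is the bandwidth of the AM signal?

In AM (double-sideband), the bandwidth is twice the message frequency.
BW = 2 * f_m = 2 * 24 kHz = 48 kHz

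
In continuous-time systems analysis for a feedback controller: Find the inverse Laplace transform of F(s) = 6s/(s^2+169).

Standard pair: s/(s^2+w^2) <-> cos(wt)*u(t)
With k=6, w=13: f(t) = 6*cos(13t)*u(t)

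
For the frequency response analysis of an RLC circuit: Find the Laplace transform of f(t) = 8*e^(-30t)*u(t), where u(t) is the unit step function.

Standard Laplace transform pair:
e^(-at)*u(t) <-> 1/(s+a)
With a = 30: L{8*e^(-30t)*u(t)} = 8/(s+30), ROC: Re(s) > -30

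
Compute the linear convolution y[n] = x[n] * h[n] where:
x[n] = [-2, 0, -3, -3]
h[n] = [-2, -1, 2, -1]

y[n] = sum_k x[k]*h[n-k]. Output length = len(x) + len(h) - 1 = 4 + 4 - 1 = 7.
y[0] = -2*-2 = 4
y[1] = 0*-2 + -2*-1 = 2
y[2] = -3*-2 + 0*-1 + -2*2 = 2
y[3] = -3*-2 + -3*-1 + 0*2 + -2*-1 = 11
y[4] = -3*-1 + -3*2 + 0*-1 = -3
y[5] = -3*2 + -3*-1 = -3
y[6] = -3*-1 = 3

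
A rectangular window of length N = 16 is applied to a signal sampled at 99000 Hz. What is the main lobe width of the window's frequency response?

For a rectangular window of length N,
the main lobe width in frequency is 2*f_s/N.
= 2*99000/16 = 12375 Hz
This determines the minimum frequency separation for resolving two sinusoids.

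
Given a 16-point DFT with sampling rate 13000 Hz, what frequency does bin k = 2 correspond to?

The frequency of DFT bin k is: f_k = k * f_s / N
f_2 = 2 * 13000 / 16 = 1625 Hz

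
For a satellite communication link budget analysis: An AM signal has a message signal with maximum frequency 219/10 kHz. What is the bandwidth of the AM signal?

In AM (double-sideband), the bandwidth is twice the message frequency.
BW = 2 * f_m = 2 * 219/10 kHz = 219/5 kHz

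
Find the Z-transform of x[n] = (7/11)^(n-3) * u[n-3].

Time-shifting property: if X(z) = Z{x[n]}, then Z{x[n-d]} = z^(-d) * X(z)
X(z) = z/(z - 7/11) for x[n] = (7/11)^n * u[n]
Z{x[n-3]} = z^(-3) * z/(z - 7/11) = z^(-2)/(z - 7/11)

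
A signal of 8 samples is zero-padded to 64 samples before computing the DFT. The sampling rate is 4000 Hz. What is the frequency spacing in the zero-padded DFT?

Original DFT: N = 8, resolution = f_s/N = 4000/8 = 500 Hz
Zero-padded DFT: N = 64, resolution = f_s/N = 4000/64 = 125/2 Hz
Zero-padding interpolates the spectrum (finer frequency grid)
but does NOT improve the true spectral resolution (ability to resolve close frequencies).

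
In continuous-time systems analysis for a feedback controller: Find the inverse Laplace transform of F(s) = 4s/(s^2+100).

Standard pair: s/(s^2+w^2) <-> cos(wt)*u(t)
With k=4, w=10: f(t) = 4*cos(10t)*u(t)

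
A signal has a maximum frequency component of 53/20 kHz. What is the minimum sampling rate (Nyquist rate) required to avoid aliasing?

By the Nyquist-Shannon sampling theorem,
the minimum sampling rate (Nyquist rate) must be at least 2 * f_max.
Nyquist rate = 2 * 53/20 kHz = 53/10 kHz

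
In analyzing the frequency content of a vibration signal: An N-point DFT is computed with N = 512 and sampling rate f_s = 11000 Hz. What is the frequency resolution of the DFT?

DFT frequency resolution = f_s / N
= 11000 / 512 = 1375/64 Hz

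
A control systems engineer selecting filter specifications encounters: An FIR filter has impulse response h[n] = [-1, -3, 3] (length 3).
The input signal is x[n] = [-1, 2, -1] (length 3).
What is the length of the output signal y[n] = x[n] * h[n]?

For linear convolution, the output length is:
len(y) = len(x) + len(h) - 1 = 3 + 3 - 1 = 5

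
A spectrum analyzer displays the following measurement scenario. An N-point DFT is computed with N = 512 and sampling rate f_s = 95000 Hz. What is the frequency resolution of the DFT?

DFT frequency resolution = f_s / N
= 95000 / 512 = 11875/64 Hz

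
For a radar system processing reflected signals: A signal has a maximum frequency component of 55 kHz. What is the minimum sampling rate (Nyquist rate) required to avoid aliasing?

By the Nyquist-Shannon sampling theorem,
the minimum sampling rate (Nyquist rate) must be at least 2 * f_max.
Nyquist rate = 2 * 55 kHz = 110 kHz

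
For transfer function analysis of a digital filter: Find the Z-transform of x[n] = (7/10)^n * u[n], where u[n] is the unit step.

The Z-transform of a^n * u[n] is z/(z-a) for |z| > |a|.
Here a = 7/10, so X(z) = z/(z - (7/10)) = 10z/(10z - 7)
ROC: |z| > 7/10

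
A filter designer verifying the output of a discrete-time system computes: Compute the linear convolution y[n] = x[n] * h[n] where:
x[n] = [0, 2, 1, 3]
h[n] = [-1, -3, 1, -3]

y[n] = sum_k x[k]*h[n-k]. Output length = len(x) + len(h) - 1 = 4 + 4 - 1 = 7.
y[0] = 0*-1 = 0
y[1] = 2*-1 + 0*-3 = -2
y[2] = 1*-1 + 2*-3 + 0*1 = -7
y[3] = 3*-1 + 1*-3 + 2*1 + 0*-3 = -4
y[4] = 3*-3 + 1*1 + 2*-3 = -14
y[5] = 3*1 + 1*-3 = 0
y[6] = 3*-3 = -9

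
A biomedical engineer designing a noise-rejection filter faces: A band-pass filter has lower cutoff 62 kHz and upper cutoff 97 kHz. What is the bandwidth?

Bandwidth = f_high - f_low
= 97 kHz - 62 kHz = 35 kHz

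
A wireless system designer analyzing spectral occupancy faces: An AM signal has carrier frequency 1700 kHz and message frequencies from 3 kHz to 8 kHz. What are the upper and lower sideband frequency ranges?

Upper sideband (USB) = fc + [fm_low, fm_high] = 1700 + [3, 8] = [1703, 1708] kHz
Lower sideband (LSB) = fc - [fm_high, fm_low] = 1700 - [8, 3] = [1692, 1697] kHz
Total occupied spectrum: 1692 kHz to 1708 kHz (plus carrier at 1700 kHz)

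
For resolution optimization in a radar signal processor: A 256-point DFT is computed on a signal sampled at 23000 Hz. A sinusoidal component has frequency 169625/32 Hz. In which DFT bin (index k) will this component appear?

DFT frequency resolution = f_s/N = 23000/256 = 2875/32 Hz
Bin index k = f_signal / resolution = 169625/32 / 2875/32 = 59
The signal frequency 169625/32 Hz falls in DFT bin k = 59.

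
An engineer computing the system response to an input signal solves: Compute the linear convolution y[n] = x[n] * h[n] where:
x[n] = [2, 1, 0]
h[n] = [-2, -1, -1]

y[n] = sum_k x[k]*h[n-k]. Output length = len(x) + len(h) - 1 = 3 + 3 - 1 = 5.
y[0] = 2*-2 = -4
y[1] = 1*-2 + 2*-1 = -4
y[2] = 0*-2 + 1*-1 + 2*-1 = -3
y[3] = 0*-1 + 1*-1 = -1
y[4] = 0*-1 = 0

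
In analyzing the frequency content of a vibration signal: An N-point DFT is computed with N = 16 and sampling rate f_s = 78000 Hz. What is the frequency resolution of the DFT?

DFT frequency resolution = f_s / N
= 78000 / 16 = 4875 Hz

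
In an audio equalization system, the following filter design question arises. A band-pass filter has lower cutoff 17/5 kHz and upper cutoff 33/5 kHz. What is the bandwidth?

Bandwidth = f_high - f_low
= 33/5 kHz - 17/5 kHz = 16/5 kHz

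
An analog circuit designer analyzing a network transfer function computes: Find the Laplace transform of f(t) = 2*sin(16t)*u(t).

Standard pair: sin(wt)*u(t) <-> w/(s^2+w^2)
With w = 16: L{2*sin(16t)*u(t)} = 32/(s^2+256)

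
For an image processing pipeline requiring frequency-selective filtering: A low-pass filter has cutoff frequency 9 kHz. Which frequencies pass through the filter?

A low-pass filter passes all frequencies below the cutoff frequency 9 kHz and attenuates higher frequencies.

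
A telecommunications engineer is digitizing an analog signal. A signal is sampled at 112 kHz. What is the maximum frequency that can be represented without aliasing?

The maximum frequency that can be represented without aliasing
is the Nyquist frequency: f_max = f_s / 2 = 112 kHz / 2 = 56 kHz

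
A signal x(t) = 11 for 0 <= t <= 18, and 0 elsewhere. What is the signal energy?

Energy = integral of |x(t)|^2 dt over the signal duration
= 11^2 * 18 = 121 * 18 = 2178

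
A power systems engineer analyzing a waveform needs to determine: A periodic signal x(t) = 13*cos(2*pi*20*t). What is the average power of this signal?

Average power of A*cos(wt) is A^2/2.
P = 13^2 / 2 = 169/2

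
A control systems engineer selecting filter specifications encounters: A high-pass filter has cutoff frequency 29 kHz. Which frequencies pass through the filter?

A high-pass filter passes all frequencies above the cutoff frequency 29 kHz and attenuates lower frequencies.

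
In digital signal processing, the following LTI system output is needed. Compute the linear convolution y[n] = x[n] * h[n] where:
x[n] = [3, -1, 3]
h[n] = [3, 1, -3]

y[n] = sum_k x[k]*h[n-k]. Output length = len(x) + len(h) - 1 = 3 + 3 - 1 = 5.
y[0] = 3*3 = 9
y[1] = -1*3 + 3*1 = 0
y[2] = 3*3 + -1*1 + 3*-3 = -1
y[3] = 3*1 + -1*-3 = 6
y[4] = 3*-3 = -9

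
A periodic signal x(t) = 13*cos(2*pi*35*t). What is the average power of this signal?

Average power of A*cos(wt) is A^2/2.
P = 13^2 / 2 = 169/2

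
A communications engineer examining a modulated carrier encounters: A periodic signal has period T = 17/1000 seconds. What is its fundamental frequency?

The fundamental frequency is the reciprocal of the period.
f = 1/T = 1/(17/1000) = 1000/17 Hz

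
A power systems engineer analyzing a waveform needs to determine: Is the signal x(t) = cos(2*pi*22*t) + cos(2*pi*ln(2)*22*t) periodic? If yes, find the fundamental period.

f1 = 22 Hz, f2 = 22*ln(2) Hz
Ratio f2/f1 = ln(2), which is irrational.
Since the frequency ratio is irrational, no common period exists.
The signal is not periodic.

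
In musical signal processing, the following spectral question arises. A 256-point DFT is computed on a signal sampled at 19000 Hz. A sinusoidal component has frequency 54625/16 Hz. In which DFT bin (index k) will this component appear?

DFT frequency resolution = f_s/N = 19000/256 = 2375/32 Hz
Bin index k = f_signal / resolution = 54625/16 / 2375/32 = 46
The signal frequency 54625/16 Hz falls in DFT bin k = 46.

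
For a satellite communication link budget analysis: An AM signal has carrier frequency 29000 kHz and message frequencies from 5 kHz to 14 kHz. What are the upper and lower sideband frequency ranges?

Upper sideband (USB) = fc + [fm_low, fm_high] = 29000 + [5, 14] = [29005, 29014] kHz
Lower sideband (LSB) = fc - [fm_high, fm_low] = 29000 - [14, 5] = [28986, 28995] kHz
Total occupied spectrum: 28986 kHz to 29014 kHz (plus carrier at 29000 kHz)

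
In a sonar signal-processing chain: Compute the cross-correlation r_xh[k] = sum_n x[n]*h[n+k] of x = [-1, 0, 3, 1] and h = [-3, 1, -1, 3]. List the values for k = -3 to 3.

Both sequences indexed from 0 and zero outside their support.
Lags with overlap: k = -3 to 3.
  r_xh[-3] = x[3]*h[0] = -3
  r_xh[-2] = x[2]*h[0] + x[3]*h[1] = -8
  r_xh[-1] = x[1]*h[0] + x[2]*h[1] + x[3]*h[2] = 2
  r_xh[0] = x[0]*h[0] + x[1]*h[1] + x[2]*h[2] + x[3]*h[3] = 3
  r_xh[1] = x[0]*h[1] + x[1]*h[2] + x[2]*h[3] = 8
  r_xh[2] = x[0]*h[2] + x[1]*h[3] = 1
  r_xh[3] = x[0]*h[3] = -3
r_xh = [-3, -8, 2, 3, 8, 1, -3] (for k = -3, ..., 3)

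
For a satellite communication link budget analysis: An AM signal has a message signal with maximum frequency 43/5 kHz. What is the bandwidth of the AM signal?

In AM (double-sideband), the bandwidth is twice the message frequency.
BW = 2 * f_m = 2 * 43/5 kHz = 86/5 kHz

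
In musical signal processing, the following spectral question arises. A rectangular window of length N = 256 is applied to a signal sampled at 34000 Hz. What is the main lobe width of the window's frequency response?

For a rectangular window of length N,
the main lobe width in frequency is 2*f_s/N.
= 2*34000/256 = 2125/8 Hz
This determines the minimum frequency separation for resolving two sinusoids.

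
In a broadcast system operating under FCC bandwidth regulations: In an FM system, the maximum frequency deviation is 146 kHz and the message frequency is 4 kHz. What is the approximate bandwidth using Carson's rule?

Carson's rule: BW = 2*(delta_f + f_m)
= 2*(146 + 4) kHz = 300 kHz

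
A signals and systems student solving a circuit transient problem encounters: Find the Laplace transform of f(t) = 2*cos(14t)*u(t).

Standard pair: cos(wt)*u(t) <-> s/(s^2+w^2)
With w = 14: L{2*cos(14t)*u(t)} = 2s/(s^2+196)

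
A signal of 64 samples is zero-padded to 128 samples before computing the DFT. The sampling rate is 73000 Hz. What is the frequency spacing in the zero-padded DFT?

Original DFT: N = 64, resolution = f_s/N = 73000/64 = 9125/8 Hz
Zero-padded DFT: N = 128, resolution = f_s/N = 73000/128 = 9125/16 Hz
Zero-padding interpolates the spectrum (finer frequency grid)
but does NOT improve the true spectral resolution (ability to resolve close frequencies).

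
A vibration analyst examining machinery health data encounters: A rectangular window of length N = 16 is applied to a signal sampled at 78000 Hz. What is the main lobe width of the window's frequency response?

For a rectangular window of length N,
the main lobe width in frequency is 2*f_s/N.
= 2*78000/16 = 9750 Hz
This determines the minimum frequency separation for resolving two sinusoids.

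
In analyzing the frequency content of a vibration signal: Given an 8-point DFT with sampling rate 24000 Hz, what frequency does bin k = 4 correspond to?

The frequency of DFT bin k is: f_k = k * f_s / N
f_4 = 4 * 24000 / 8 = 12000 Hz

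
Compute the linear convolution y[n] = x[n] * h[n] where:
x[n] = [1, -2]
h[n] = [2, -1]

y[n] = sum_k x[k]*h[n-k]. Output length = len(x) + len(h) - 1 = 2 + 2 - 1 = 3.
y[0] = 1*2 = 2
y[1] = -2*2 + 1*-1 = -5
y[2] = -2*-1 = 2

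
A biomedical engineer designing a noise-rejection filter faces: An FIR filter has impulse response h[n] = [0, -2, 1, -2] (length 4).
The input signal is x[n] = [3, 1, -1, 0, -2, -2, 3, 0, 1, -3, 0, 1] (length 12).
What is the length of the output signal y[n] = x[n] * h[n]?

For linear convolution, the output length is:
len(y) = len(x) + len(h) - 1 = 12 + 4 - 1 = 15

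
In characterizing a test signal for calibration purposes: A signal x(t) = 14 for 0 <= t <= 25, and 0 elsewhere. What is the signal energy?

Energy = integral of |x(t)|^2 dt over the signal duration
= 14^2 * 25 = 196 * 25 = 4900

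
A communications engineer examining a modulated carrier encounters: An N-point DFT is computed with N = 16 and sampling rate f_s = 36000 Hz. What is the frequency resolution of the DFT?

DFT frequency resolution = f_s / N
= 36000 / 16 = 2250 Hz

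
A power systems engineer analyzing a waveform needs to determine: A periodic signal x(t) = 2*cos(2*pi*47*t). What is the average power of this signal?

Average power of A*cos(wt) is A^2/2.
P = 2^2 / 2 = 4/2 = 2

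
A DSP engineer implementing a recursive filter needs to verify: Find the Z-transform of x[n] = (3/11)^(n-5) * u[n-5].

Time-shifting property: if X(z) = Z{x[n]}, then Z{x[n-d]} = z^(-d) * X(z)
X(z) = z/(z - 3/11) for x[n] = (3/11)^n * u[n]
Z{x[n-5]} = z^(-5) * z/(z - 3/11) = z^(-4)/(z - 3/11)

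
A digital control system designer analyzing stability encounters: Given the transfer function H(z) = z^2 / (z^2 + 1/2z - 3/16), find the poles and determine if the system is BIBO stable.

Poles are roots of the denominator: z^2 + 1/2z - 3/16 = 0.
Quadratic formula: z = [-(1/2) +/- sqrt((1/2)^2 - 4*(-3/16))] / 2
Discriminant = 1/4 + 3/4 = 1; sqrt = 1.
z = (-1/2 +/- 1) / 2 => z = 1/4 or z = -3/4.
|p1| = 1/4, |p2| = 3/4.
For BIBO stability, all poles must lie inside the unit circle (|p| < 1).
System is STABLE since both |p| < 1.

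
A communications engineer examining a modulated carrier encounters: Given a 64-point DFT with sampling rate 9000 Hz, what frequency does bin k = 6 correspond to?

The frequency of DFT bin k is: f_k = k * f_s / N
f_6 = 6 * 9000 / 64 = 3375/4 Hz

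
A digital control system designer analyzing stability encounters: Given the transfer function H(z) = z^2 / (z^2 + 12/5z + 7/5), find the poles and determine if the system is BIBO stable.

Poles are roots of the denominator: z^2 + 12/5z + 7/5 = 0.
Quadratic formula: z = [-(12/5) +/- sqrt((12/5)^2 - 4*(7/5))] / 2
Discriminant = 144/25 - 28/5 = 4/25; sqrt = 2/5.
z = (-12/5 +/- 2/5) / 2 => z = -1 or z = -7/5.
|p1| = 1, |p2| = 7/5.
For BIBO stability, all poles must lie inside the unit circle (|p| < 1).
System is UNSTABLE since at least one |p| >= 1.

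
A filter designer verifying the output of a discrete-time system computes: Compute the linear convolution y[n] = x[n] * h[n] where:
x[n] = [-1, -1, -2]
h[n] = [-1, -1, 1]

y[n] = sum_k x[k]*h[n-k]. Output length = len(x) + len(h) - 1 = 3 + 3 - 1 = 5.
y[0] = -1*-1 = 1
y[1] = -1*-1 + -1*-1 = 2
y[2] = -2*-1 + -1*-1 + -1*1 = 2
y[3] = -2*-1 + -1*1 = 1
y[4] = -2*1 = -2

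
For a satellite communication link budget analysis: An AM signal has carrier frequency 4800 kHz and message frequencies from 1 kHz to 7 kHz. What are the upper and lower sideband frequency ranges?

Upper sideband (USB) = fc + [fm_low, fm_high] = 4800 + [1, 7] = [4801, 4807] kHz
Lower sideband (LSB) = fc - [fm_high, fm_low] = 4800 - [7, 1] = [4793, 4799] kHz
Total occupied spectrum: 4793 kHz to 4807 kHz (plus carrier at 4800 kHz)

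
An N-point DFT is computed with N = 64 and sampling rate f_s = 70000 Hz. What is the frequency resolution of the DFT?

DFT frequency resolution = f_s / N
= 70000 / 64 = 4375/4 Hz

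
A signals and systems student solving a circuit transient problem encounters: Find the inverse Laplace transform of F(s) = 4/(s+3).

Standard pair: k/(s+a) <-> k*e^(-at)*u(t)
With k=4, a=3: f(t) = 4*e^(-3t)*u(t)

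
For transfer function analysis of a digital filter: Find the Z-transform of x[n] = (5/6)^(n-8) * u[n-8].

Time-shifting property: if X(z) = Z{x[n]}, then Z{x[n-d]} = z^(-d) * X(z)
X(z) = z/(z - 5/6) for x[n] = (5/6)^n * u[n]
Z{x[n-8]} = z^(-8) * z/(z - 5/6) = z^(-7)/(z - 5/6)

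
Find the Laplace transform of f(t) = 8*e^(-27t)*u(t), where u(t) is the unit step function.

Standard Laplace transform pair:
e^(-at)*u(t) <-> 1/(s+a)
With a = 27: L{8*e^(-27t)*u(t)} = 8/(s+27), ROC: Re(s) > -27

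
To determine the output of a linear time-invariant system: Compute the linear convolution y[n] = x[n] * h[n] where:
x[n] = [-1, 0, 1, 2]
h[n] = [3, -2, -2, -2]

y[n] = sum_k x[k]*h[n-k]. Output length = len(x) + len(h) - 1 = 4 + 4 - 1 = 7.
y[0] = -1*3 = -3
y[1] = 0*3 + -1*-2 = 2
y[2] = 1*3 + 0*-2 + -1*-2 = 5
y[3] = 2*3 + 1*-2 + 0*-2 + -1*-2 = 6
y[4] = 2*-2 + 1*-2 + 0*-2 = -6
y[5] = 2*-2 + 1*-2 = -6
y[6] = 2*-2 = -4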